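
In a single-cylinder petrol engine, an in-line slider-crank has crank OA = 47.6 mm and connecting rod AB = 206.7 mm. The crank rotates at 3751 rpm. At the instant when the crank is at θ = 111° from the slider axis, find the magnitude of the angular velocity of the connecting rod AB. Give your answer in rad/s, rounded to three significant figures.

ω = 392.8 rad/s (converted from 3751 rpm).
The rod makes angle φ with the slider axis where L sinφ = r sinθ; differentiating, L cosφ·φ̇ = r ω cosθ.
L cosφ = √(L² − r² sin²θ) = 0.20187 m.
|ω_rod| = r ω |cosθ| / √(L² − r² sin²θ) = 0.0476·392.8·0.35837/0.20187 = 33.193 rad/s.

33.2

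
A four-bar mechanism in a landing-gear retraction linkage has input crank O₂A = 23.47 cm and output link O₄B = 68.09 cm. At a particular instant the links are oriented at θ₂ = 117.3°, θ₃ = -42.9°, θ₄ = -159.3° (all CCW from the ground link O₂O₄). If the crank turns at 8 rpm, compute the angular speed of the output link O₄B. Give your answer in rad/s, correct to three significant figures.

0.109

ω₂ = 0.8378 rad/s (from 8 rpm).
Differentiating the loop-closure r₂e^{iθ₂}+r₃e^{iθ₃}=r₁+r₄e^{iθ₄} gives r₂ω₂e^{iθ₂}+r₃ω₃e^{iθ₃}=r₄ω₄e^{iθ₄}.
Eliminating the other unknown: ω₄ = r₂ω₂ sin(θ₂−θ₃) / [r₄ sin(θ₄−θ₃)].
Numerator sine = +0.33874; denominator sine = -0.89571.
Result = 0.2347·0.8378·(+0.33874) / (0.6809·(-0.89571)) = -0.10921 rad/s; magnitude 0.10921 rad/s.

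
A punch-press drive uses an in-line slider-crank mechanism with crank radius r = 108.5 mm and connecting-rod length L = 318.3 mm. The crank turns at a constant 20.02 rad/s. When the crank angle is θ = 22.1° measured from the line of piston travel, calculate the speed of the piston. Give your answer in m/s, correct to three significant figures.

1.08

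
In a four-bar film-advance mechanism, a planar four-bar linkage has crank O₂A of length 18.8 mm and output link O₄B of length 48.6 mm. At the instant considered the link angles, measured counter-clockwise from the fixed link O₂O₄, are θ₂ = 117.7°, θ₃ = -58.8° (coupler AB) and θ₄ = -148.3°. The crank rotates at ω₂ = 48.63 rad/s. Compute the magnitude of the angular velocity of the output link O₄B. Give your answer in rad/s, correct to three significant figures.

ω₂ = 48.63 rad/s
Differentiating the loop-closure r₂e^{iθ₂}+r₃e^{iθ₃}=r₁+r₄e^{iθ₄} gives r₂ω₂e^{iθ₂}+r₃ω₃e^{iθ₃}=r₄ω₄e^{iθ₄}.
Eliminating the other unknown: ω₄ = r₂ω₂ sin(θ₂−θ₃) / [r₄ sin(θ₄−θ₃)].
Numerator sine = +0.06105; denominator sine = -0.99996.
Result = 0.0188·48.63·(+0.06105) / (0.0486·(-0.99996)) = -1.1485 rad/s; magnitude 1.1485 rad/s.

1.15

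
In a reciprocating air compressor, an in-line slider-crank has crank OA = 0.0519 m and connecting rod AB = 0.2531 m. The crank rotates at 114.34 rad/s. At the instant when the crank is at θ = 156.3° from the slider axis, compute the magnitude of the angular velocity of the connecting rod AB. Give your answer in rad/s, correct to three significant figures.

ω = 114.3 rad/s
The rod makes angle φ with the slider axis where L sinφ = r sinθ; differentiating, L cosφ·φ̇ = r ω cosθ.
L cosφ = √(L² − r² sin²θ) = 0.25224 m.
|ω_rod| = r ω |cosθ| / √(L² − r² sin²θ) = 0.0519·114.3·0.91566/0.25224 = 21.542 rad/s.

21.5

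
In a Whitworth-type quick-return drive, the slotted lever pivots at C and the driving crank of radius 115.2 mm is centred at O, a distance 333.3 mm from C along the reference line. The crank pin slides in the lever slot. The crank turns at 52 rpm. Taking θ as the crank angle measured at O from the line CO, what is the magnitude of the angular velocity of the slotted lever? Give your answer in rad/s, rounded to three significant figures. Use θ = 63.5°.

ω = 5.445 rad/s (from 52 rpm).
Crank pin A relative to C: A = (d + r cosθ, r sinθ); lever angle φ = atan2(r sinθ, d + r cosθ).
Differentiating tanφ: φ̇ = rω(d cosθ + r)/(d² + r² + 2dr cosθ).
d² + r² + 2dr cosθ = |CA|² = 0.158624 m²;  d cosθ + r = +0.26392 m.
|ω_lever| = |0.1152·5.445·+0.26392| / 0.158624 = 1.0437 rad/s.

1.04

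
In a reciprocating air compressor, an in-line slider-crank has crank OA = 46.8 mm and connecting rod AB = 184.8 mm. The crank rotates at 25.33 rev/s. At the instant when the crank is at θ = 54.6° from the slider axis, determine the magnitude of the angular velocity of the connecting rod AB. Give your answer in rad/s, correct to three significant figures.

23.9

ω = 159.2 rad/s (converted from 25.33 rev/s).
The rod makes angle φ with the slider axis where L sinφ = r sinθ; differentiating, L cosφ·φ̇ = r ω cosθ.
L cosφ = √(L² − r² sin²θ) = 0.18082 m.
|ω_rod| = r ω |cosθ| / √(L² − r² sin²θ) = 0.0468·159.2·0.57928/0.18082 = 23.862 rad/s.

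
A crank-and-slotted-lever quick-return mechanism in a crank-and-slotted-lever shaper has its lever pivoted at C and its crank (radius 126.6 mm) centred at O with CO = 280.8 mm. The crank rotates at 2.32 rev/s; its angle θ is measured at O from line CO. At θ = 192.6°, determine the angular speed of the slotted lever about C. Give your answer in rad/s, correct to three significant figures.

10.7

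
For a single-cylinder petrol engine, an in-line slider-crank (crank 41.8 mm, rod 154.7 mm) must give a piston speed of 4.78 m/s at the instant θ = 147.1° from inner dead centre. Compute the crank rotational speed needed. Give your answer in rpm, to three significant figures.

For an in-line slider-crank, |v_piston| = rω|sinθ|·[1 + r cosθ/√(L² − r² sin²θ)].
With r = 0.0418 m, L = 0.1547 m, θ = 147.1°: the bracketed kinematic factor |dx/dθ| = 0.017497 m.
ω = v/|dx/dθ| = 4.78/0.017497 = 273.18 rad/s.
N = 60ω/(2π) = 2608.7 rpm.

2610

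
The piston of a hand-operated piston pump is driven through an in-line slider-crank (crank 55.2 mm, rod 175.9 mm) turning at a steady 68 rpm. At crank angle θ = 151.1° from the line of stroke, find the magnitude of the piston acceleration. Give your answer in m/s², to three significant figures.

ω = 2π·68/60 = 7.121 rad/s
x(θ) = r cosθ + √(L² − r² sin²θ); with ω constant, a = ω²·d²x/dθ².
d²x/dθ² = −r cosθ − r²(cos2θ)/√u − r⁴ sin²2θ/(4u^{3/2}),  u = L² − r² sin²θ = 0.0302291 m².
Substituting r = 0.0552 m, L = 0.1759 m, θ = 151.1°: d²x/dθ² = +0.038671 m.
a = ω²·d²x/dθ² = (7.121)²·(+0.038671) = +1.9609 m/s²;  |a| = 1.9609 m/s².

1.96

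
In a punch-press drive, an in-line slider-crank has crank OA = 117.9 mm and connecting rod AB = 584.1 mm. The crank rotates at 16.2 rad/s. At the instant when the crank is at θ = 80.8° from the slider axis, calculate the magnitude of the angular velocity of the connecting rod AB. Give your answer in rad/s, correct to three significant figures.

0.534

ω = 16.2 rad/s
The rod makes angle φ with the slider axis where L sinφ = r sinθ; differentiating, L cosφ·φ̇ = r ω cosθ.
L cosφ = √(L² − r² sin²θ) = 0.57239 m.
|ω_rod| = r ω |cosθ| / √(L² − r² sin²θ) = 0.1179·16.2·0.15988/0.57239 = 0.5335 rad/s.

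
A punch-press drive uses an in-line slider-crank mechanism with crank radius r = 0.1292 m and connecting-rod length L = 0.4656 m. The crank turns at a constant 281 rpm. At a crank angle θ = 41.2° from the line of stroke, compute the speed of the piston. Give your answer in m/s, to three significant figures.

3.04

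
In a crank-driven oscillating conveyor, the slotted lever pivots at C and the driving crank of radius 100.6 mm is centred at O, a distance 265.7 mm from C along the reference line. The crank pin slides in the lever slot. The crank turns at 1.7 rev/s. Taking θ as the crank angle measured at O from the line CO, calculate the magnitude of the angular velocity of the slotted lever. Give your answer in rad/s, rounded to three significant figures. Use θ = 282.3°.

1.83

ω = 10.68 rad/s (from 1.7 rev/s).
Crank pin A relative to C: A = (d + r cosθ, r sinθ); lever angle φ = atan2(r sinθ, d + r cosθ).
Differentiating tanφ: φ̇ = rω(d cosθ + r)/(d² + r² + 2dr cosθ).
d² + r² + 2dr cosθ = |CA|² = 0.0921052 m²;  d cosθ + r = +0.1572 m.
|ω_lever| = |0.1006·10.68·+0.1572| / 0.0921052 = 1.834 rad/s.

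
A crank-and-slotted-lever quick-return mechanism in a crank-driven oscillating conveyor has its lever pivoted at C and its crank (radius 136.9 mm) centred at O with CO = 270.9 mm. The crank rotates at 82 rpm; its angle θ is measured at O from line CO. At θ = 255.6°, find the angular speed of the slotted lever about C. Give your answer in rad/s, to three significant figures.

ω = 8.587 rad/s (from 82 rpm).
Crank pin A relative to C: A = (d + r cosθ, r sinθ); lever angle φ = atan2(r sinθ, d + r cosθ).
Differentiating tanφ: φ̇ = rω(d cosθ + r)/(d² + r² + 2dr cosθ).
d² + r² + 2dr cosθ = |CA|² = 0.0736825 m²;  d cosθ + r = +0.06953 m.
|ω_lever| = |0.1369·8.587·+0.06953| / 0.0736825 = 1.1093 rad/s.

1.11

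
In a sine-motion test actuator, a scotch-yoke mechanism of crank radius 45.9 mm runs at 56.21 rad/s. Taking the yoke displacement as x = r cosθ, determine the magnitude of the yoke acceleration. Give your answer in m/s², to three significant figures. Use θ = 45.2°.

102

ω = 56.21 rad/s
x = r cosθ ⇒ ẍ = −rω² cosθ (ω constant).
|a| = rω²|cosθ| = 0.0459·(56.21)²·|cos 45.2°| = 102.19 m/s².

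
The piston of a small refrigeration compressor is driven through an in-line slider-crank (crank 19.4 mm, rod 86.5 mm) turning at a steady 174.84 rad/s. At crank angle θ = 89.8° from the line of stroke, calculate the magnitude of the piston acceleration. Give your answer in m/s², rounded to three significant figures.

ω = 174.8 rad/s
x(θ) = r cosθ + √(L² − r² sin²θ); with ω constant, a = ω²·d²x/dθ².
d²x/dθ² = −r cosθ − r²(cos2θ)/√u − r⁴ sin²2θ/(4u^{3/2}),  u = L² − r² sin²θ = 0.00710589 m².
Substituting r = 0.0194 m, L = 0.0865 m, θ = 89.8°: d²x/dθ² = +0.0043969 m.
a = ω²·d²x/dθ² = (174.8)²·(+0.0043969) = +134.41 m/s²;  |a| = 134.41 m/s².

134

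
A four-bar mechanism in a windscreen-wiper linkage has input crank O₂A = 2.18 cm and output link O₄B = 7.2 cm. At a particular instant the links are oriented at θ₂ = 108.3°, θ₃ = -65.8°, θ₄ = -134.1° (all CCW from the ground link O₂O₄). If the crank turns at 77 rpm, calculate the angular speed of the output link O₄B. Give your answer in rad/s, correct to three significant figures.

0.270

ω₂ = 8.063 rad/s (from 77 rpm).
Differentiating the loop-closure r₂e^{iθ₂}+r₃e^{iθ₃}=r₁+r₄e^{iθ₄} gives r₂ω₂e^{iθ₂}+r₃ω₃e^{iθ₃}=r₄ω₄e^{iθ₄}.
Eliminating the other unknown: ω₄ = r₂ω₂ sin(θ₂−θ₃) / [r₄ sin(θ₄−θ₃)].
Numerator sine = +0.10279; denominator sine = -0.92913.
Result = 0.0218·8.063·(+0.10279) / (0.072·(-0.92913)) = -0.2701 rad/s; magnitude 0.2701 rad/s.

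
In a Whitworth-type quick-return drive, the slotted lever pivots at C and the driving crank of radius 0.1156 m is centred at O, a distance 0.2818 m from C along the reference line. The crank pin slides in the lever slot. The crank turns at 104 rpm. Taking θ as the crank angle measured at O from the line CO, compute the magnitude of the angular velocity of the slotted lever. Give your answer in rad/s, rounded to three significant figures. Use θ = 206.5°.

4.99

ω = 10.89 rad/s (from 104 rpm).
Crank pin A relative to C: A = (d + r cosθ, r sinθ); lever angle φ = atan2(r sinθ, d + r cosθ).
Differentiating tanφ: φ̇ = rω(d cosθ + r)/(d² + r² + 2dr cosθ).
d² + r² + 2dr cosθ = |CA|² = 0.0344677 m²;  d cosθ + r = -0.13659 m.
|ω_lever| = |0.1156·10.89·-0.13659| / 0.0344677 = 4.9892 rad/s.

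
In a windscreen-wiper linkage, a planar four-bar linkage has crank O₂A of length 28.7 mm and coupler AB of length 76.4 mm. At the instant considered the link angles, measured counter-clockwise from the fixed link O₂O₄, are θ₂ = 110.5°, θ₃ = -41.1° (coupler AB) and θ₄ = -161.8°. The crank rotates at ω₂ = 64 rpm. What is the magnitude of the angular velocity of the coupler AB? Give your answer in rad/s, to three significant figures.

ω₂ = 6.702 rad/s (from 64 rpm).
Differentiating the loop-closure r₂e^{iθ₂}+r₃e^{iθ₃}=r₁+r₄e^{iθ₄} gives r₂ω₂e^{iθ₂}+r₃ω₃e^{iθ₃}=r₄ω₄e^{iθ₄}.
Eliminating the other unknown: ω₃ = r₂ω₂ sin(θ₄−θ₂) / [r₃ sin(θ₃−θ₄)].
Numerator sine = +0.99919; denominator sine = +0.85985.
Result = 0.0287·6.702·(+0.99919) / (0.0764·(+0.85985)) = +2.9257 rad/s; magnitude 2.9257 rad/s.

2.93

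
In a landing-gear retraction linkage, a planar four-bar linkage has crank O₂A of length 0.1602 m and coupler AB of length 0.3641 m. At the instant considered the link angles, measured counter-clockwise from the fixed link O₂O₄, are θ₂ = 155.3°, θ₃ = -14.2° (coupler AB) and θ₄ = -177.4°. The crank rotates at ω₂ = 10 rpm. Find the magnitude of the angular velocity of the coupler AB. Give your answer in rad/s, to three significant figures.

ω₂ = 1.047 rad/s (from 10 rpm).
Differentiating the loop-closure r₂e^{iθ₂}+r₃e^{iθ₃}=r₁+r₄e^{iθ₄} gives r₂ω₂e^{iθ₂}+r₃ω₃e^{iθ₃}=r₄ω₄e^{iθ₄}.
Eliminating the other unknown: ω₃ = r₂ω₂ sin(θ₄−θ₂) / [r₃ sin(θ₃−θ₄)].
Numerator sine = +0.45865; denominator sine = +0.28903.
Result = 0.1602·1.047·(+0.45865) / (0.3641·(+0.28903)) = +0.73115 rad/s; magnitude 0.73115 rad/s.

0.731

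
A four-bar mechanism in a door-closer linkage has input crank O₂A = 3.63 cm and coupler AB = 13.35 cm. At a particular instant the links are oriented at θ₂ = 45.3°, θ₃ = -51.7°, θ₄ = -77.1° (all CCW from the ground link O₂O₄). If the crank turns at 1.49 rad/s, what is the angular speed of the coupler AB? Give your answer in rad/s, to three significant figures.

0.798

ω₂ = 1.49 rad/s
Differentiating the loop-closure r₂e^{iθ₂}+r₃e^{iθ₃}=r₁+r₄e^{iθ₄} gives r₂ω₂e^{iθ₂}+r₃ω₃e^{iθ₃}=r₄ω₄e^{iθ₄}.
Eliminating the other unknown: ω₃ = r₂ω₂ sin(θ₄−θ₂) / [r₃ sin(θ₃−θ₄)].
Numerator sine = -0.84433; denominator sine = +0.42894.
Result = 0.0363·1.49·(-0.84433) / (0.1335·(+0.42894)) = -0.7975 rad/s; magnitude 0.7975 rad/s.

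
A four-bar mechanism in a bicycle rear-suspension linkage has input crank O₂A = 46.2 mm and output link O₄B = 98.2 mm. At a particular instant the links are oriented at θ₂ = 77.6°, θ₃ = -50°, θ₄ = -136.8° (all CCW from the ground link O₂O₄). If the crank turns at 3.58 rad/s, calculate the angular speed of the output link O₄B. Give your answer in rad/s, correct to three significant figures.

ω₂ = 3.58 rad/s
Differentiating the loop-closure r₂e^{iθ₂}+r₃e^{iθ₃}=r₁+r₄e^{iθ₄} gives r₂ω₂e^{iθ₂}+r₃ω₃e^{iθ₃}=r₄ω₄e^{iθ₄}.
Eliminating the other unknown: ω₄ = r₂ω₂ sin(θ₂−θ₃) / [r₄ sin(θ₄−θ₃)].
Numerator sine = +0.79229; denominator sine = -0.99844.
Result = 0.0462·3.58·(+0.79229) / (0.0982·(-0.99844)) = -1.3365 rad/s; magnitude 1.3365 rad/s.

1.34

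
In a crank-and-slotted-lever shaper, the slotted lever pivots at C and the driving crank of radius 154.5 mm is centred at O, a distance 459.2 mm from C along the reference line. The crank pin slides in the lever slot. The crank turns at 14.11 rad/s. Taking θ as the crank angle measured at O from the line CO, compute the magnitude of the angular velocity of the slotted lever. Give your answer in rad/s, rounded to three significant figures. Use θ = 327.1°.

3.33

ω = 14.11 rad/s
Crank pin A relative to C: A = (d + r cosθ, r sinθ); lever angle φ = atan2(r sinθ, d + r cosθ).
Differentiating tanφ: φ̇ = rω(d cosθ + r)/(d² + r² + 2dr cosθ).
d² + r² + 2dr cosθ = |CA|² = 0.353871 m²;  d cosθ + r = +0.54005 m.
|ω_lever| = |0.1545·14.11·+0.54005| / 0.353871 = 3.327 rad/s.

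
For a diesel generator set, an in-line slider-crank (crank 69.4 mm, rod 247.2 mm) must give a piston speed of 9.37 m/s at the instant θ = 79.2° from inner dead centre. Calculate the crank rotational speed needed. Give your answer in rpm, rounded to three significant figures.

1240

For an in-line slider-crank, |v_piston| = rω|sinθ|·[1 + r cosθ/√(L² − r² sin²θ)].
With r = 0.0694 m, L = 0.2472 m, θ = 79.2°: the bracketed kinematic factor |dx/dθ| = 0.071902 m.
ω = v/|dx/dθ| = 9.37/0.071902 = 130.32 rad/s.
N = 60ω/(2π) = 1244.4 rpm.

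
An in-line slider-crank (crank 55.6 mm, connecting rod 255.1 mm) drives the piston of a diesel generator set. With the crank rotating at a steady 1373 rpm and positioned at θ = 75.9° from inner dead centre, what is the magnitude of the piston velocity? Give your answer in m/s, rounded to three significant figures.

ω = 2π·1373/60 = 143.8 rad/s
For an in-line slider-crank, x = r cosθ + √(L² − r² sin²θ), so v = −rω sinθ·[1 + r cosθ/√(L² − r² sin²θ)].
With r = 0.0556 m, L = 0.2551 m, θ = 75.9°: √(L² − r² sin²θ) = 0.24934 m.
v = −0.0556·143.8·0.96987·[1 + 0.0556·0.24362/0.24934] = -8.1745 m/s.
|v| = 8.1745 m/s.

8.17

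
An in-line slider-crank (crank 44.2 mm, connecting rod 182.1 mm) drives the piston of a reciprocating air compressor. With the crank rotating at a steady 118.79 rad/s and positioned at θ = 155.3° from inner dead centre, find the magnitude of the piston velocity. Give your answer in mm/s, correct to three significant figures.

1710

ω = 118.8 rad/s
For an in-line slider-crank, x = r cosθ + √(L² − r² sin²θ), so v = −rω sinθ·[1 + r cosθ/√(L² − r² sin²θ)].
With r = 0.0442 m, L = 0.1821 m, θ = 155.3°: √(L² − r² sin²θ) = 0.18116 m.
v = −0.0442·118.8·0.41787·[1 + 0.0442·-0.90851/0.18116] = -1.7077 m/s.
|v| = 1.7077 m/s = 1707.7 mm/s.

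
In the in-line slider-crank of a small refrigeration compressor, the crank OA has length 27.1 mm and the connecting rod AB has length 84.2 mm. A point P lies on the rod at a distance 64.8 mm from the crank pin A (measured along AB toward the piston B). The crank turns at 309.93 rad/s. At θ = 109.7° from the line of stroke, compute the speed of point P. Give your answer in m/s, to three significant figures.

ω = 309.9 rad/s.  Crank-pin speed |V_A| = rω = 8.3991 m/s, perpendicular to OA.
Rod angle: sinφ = −(r/L) sinθ ⇒ φ = -17.639°; ω_rod = −rω cosθ/√(L²−r²sin²θ) = +35.285 rad/s.
V_P = V_A + ω_rod × AP, with AP = 0.0648 m along the rod.
Components: V_Px = −rω sinθ − a·ω_rod·sinφ = -7.2147 m/s;  V_Py = rω cosθ + a·ω_rod·cosφ = -0.65234 m/s.
|V_P| = √(V_Px² + V_Py²) = 7.2441 m/s.

7.24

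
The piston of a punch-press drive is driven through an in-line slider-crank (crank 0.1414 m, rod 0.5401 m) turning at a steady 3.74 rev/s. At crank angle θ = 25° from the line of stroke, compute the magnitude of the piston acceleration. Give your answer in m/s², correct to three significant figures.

ω = 2π·3.74 = 23.5 rad/s
x(θ) = r cosθ + √(L² − r² sin²θ); with ω constant, a = ω²·d²x/dθ².
d²x/dθ² = −r cosθ − r²(cos2θ)/√u − r⁴ sin²2θ/(4u^{3/2}),  u = L² − r² sin²θ = 0.288137 m².
Substituting r = 0.1414 m, L = 0.5401 m, θ = 25°: d²x/dθ² = -0.15247 m.
a = ω²·d²x/dθ² = (23.5)²·(-0.15247) = -84.197 m/s²;  |a| = 84.197 m/s².

84.2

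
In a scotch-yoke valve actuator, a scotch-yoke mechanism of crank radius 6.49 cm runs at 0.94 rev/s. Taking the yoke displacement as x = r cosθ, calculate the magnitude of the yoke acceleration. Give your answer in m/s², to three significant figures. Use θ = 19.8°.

ω = 5.906 rad/s (from 0.94 rev/s).
x = r cosθ ⇒ ẍ = −rω² cosθ (ω constant).
|a| = rω²|cosθ| = 0.0649·(5.906)²·|cos 19.8°| = 2.1301 m/s².

2.13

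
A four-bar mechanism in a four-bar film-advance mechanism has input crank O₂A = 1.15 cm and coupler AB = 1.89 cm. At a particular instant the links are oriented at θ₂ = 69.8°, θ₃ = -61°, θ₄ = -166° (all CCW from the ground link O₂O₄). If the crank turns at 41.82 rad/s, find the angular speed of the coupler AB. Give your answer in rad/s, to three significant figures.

ω₂ = 41.82 rad/s
Differentiating the loop-closure r₂e^{iθ₂}+r₃e^{iθ₃}=r₁+r₄e^{iθ₄} gives r₂ω₂e^{iθ₂}+r₃ω₃e^{iθ₃}=r₄ω₄e^{iθ₄}.
Eliminating the other unknown: ω₃ = r₂ω₂ sin(θ₄−θ₂) / [r₃ sin(θ₃−θ₄)].
Numerator sine = +0.82708; denominator sine = +0.96593.
Result = 0.0115·41.82·(+0.82708) / (0.0189·(+0.96593)) = +21.788 rad/s; magnitude 21.788 rad/s.

21.8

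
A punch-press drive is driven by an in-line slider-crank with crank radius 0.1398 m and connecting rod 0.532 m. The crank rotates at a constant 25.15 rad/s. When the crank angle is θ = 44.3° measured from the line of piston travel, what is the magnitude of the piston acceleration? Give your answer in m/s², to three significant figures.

64.3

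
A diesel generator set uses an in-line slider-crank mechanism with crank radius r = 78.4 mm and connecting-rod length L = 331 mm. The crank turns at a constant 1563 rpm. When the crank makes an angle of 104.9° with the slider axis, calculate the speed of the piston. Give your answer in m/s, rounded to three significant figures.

11.6

ω = 2π·1563/60 = 163.7 rad/s
For an in-line slider-crank, x = r cosθ + √(L² − r² sin²θ), so v = −rω sinθ·[1 + r cosθ/√(L² − r² sin²θ)].
With r = 0.0784 m, L = 0.331 m, θ = 104.9°: √(L² − r² sin²θ) = 0.32221 m.
v = −0.0784·163.7·0.96638·[1 + 0.0784·-0.25713/0.32221] = -11.625 m/s.
|v| = 11.625 m/s.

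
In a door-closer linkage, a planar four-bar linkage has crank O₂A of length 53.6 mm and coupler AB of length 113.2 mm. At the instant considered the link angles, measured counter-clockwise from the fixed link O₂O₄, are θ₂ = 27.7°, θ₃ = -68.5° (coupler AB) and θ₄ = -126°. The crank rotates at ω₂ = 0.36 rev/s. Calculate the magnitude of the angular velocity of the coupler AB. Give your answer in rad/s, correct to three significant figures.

ω₂ = 2.262 rad/s (from 0.36 rev/s).
Differentiating the loop-closure r₂e^{iθ₂}+r₃e^{iθ₃}=r₁+r₄e^{iθ₄} gives r₂ω₂e^{iθ₂}+r₃ω₃e^{iθ₃}=r₄ω₄e^{iθ₄}.
Eliminating the other unknown: ω₃ = r₂ω₂ sin(θ₄−θ₂) / [r₃ sin(θ₃−θ₄)].
Numerator sine = -0.44307; denominator sine = +0.84339.
Result = 0.0536·2.262·(-0.44307) / (0.1132·(+0.84339)) = -0.56266 rad/s; magnitude 0.56266 rad/s.

0.563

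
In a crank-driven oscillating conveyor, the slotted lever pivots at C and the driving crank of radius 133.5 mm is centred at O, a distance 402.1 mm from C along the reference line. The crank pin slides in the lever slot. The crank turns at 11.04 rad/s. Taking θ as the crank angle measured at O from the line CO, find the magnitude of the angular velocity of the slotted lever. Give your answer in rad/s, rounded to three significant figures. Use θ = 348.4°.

2.73

ω = 11.04 rad/s
Crank pin A relative to C: A = (d + r cosθ, r sinθ); lever angle φ = atan2(r sinθ, d + r cosθ).
Differentiating tanφ: φ̇ = rω(d cosθ + r)/(d² + r² + 2dr cosθ).
d² + r² + 2dr cosθ = |CA|² = 0.284675 m²;  d cosθ + r = +0.52739 m.
|ω_lever| = |0.1335·11.04·+0.52739| / 0.284675 = 2.7304 rad/s.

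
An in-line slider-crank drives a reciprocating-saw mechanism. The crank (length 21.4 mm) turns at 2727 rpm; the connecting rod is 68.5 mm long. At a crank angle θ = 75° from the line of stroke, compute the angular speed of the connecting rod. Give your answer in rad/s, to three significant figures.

24.2

ω = 285.6 rad/s (converted from 2727 rpm).
The rod makes angle φ with the slider axis where L sinφ = r sinθ; differentiating, L cosφ·φ̇ = r ω cosθ.
L cosφ = √(L² − r² sin²θ) = 0.065307 m.
|ω_rod| = r ω |cosθ| / √(L² − r² sin²θ) = 0.0214·285.6·0.25882/0.065307 = 24.22 rad/s.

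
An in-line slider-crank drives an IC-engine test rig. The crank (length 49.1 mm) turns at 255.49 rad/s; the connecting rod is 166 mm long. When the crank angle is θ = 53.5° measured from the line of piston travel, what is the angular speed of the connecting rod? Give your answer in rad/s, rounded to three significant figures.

ω = 255.5 rad/s
The rod makes angle φ with the slider axis where L sinφ = r sinθ; differentiating, L cosφ·φ̇ = r ω cosθ.
L cosφ = √(L² − r² sin²θ) = 0.16124 m.
|ω_rod| = r ω |cosθ| / √(L² − r² sin²θ) = 0.0491·255.5·0.59482/0.16124 = 46.278 rad/s.

46.3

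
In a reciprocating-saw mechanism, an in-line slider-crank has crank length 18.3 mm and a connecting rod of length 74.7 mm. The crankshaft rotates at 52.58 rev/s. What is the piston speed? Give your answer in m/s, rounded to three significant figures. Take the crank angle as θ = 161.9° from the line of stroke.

1.44

ω = 2π·52.6 = 330.4 rad/s
For an in-line slider-crank, x = r cosθ + √(L² − r² sin²θ), so v = −rω sinθ·[1 + r cosθ/√(L² − r² sin²θ)].
With r = 0.0183 m, L = 0.0747 m, θ = 161.9°: √(L² − r² sin²θ) = 0.074483 m.
v = −0.0183·330.4·0.31068·[1 + 0.0183·-0.95052/0.074483] = -1.4396 m/s.
|v| = 1.4396 m/s.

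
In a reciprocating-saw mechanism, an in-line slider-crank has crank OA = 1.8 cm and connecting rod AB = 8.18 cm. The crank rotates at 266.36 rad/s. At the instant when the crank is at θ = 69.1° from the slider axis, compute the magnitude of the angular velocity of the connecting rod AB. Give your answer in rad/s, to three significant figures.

ω = 266.4 rad/s
The rod makes angle φ with the slider axis where L sinφ = r sinθ; differentiating, L cosφ·φ̇ = r ω cosθ.
L cosφ = √(L² − r² sin²θ) = 0.080053 m.
|ω_rod| = r ω |cosθ| / √(L² − r² sin²θ) = 0.018·266.4·0.35674/0.080053 = 21.366 rad/s.

21.4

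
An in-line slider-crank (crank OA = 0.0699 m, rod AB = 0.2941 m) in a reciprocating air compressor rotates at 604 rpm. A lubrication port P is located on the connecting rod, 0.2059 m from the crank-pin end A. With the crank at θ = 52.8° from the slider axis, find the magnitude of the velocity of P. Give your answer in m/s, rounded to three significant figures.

3.96

ω = 63.25 rad/s.  Crank-pin speed |V_A| = rω = 4.4212 m/s, perpendicular to OA.
Rod angle: sinφ = −(r/L) sinθ ⇒ φ = -10.913°; ω_rod = −rω cosθ/√(L²−r²sin²θ) = -9.2564 rad/s.
V_P = V_A + ω_rod × AP, with AP = 0.2059 m along the rod.
Components: V_Px = −rω sinθ − a·ω_rod·sinφ = -3.8825 m/s;  V_Py = rω cosθ + a·ω_rod·cosφ = +0.80165 m/s.
|V_P| = √(V_Px² + V_Py²) = 3.9643 m/s.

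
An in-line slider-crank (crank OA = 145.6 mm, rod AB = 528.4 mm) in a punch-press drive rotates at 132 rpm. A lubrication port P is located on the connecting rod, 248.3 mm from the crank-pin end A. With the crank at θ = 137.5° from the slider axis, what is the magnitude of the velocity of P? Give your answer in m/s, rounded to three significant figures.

1.46

ω = 13.82 rad/s.  Crank-pin speed |V_A| = rω = 2.0126 m/s, perpendicular to OA.
Rod angle: sinφ = −(r/L) sinθ ⇒ φ = -10.729°; ω_rod = −rω cosθ/√(L²−r²sin²θ) = +2.8582 rad/s.
V_P = V_A + ω_rod × AP, with AP = 0.2483 m along the rod.
Components: V_Px = −rω sinθ − a·ω_rod·sinφ = -1.2276 m/s;  V_Py = rω cosθ + a·ω_rod·cosφ = -0.78658 m/s.
|V_P| = √(V_Px² + V_Py²) = 1.458 m/s.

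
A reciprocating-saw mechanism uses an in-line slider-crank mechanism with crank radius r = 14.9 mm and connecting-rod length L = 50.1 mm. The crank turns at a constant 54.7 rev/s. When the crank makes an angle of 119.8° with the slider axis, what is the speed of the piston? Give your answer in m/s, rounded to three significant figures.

ω = 2π·54.7 = 343.7 rad/s
For an in-line slider-crank, x = r cosθ + √(L² − r² sin²θ), so v = −rω sinθ·[1 + r cosθ/√(L² − r² sin²θ)].
With r = 0.0149 m, L = 0.0501 m, θ = 119.8°: √(L² − r² sin²θ) = 0.048403 m.
v = −0.0149·343.7·0.86777·[1 + 0.0149·-0.49697/0.048403] = -3.764 m/s.
|v| = 3.764 m/s.

3.76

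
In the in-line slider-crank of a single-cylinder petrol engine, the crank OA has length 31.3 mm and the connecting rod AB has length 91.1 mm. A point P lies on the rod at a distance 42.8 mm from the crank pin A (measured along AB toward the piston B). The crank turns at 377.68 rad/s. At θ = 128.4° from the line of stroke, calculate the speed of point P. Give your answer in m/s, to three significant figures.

9.17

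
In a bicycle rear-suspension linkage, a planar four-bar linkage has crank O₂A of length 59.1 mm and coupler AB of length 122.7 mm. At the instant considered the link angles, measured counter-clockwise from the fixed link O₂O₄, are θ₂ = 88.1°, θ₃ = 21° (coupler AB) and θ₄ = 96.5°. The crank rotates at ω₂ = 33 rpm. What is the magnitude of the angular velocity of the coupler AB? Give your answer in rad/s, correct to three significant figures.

0.251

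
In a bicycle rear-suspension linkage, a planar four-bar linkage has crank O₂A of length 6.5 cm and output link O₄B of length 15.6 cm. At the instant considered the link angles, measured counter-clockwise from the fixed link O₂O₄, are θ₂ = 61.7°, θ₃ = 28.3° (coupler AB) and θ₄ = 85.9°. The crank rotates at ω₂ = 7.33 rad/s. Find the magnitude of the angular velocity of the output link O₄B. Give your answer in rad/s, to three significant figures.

ω₂ = 7.33 rad/s
Differentiating the loop-closure r₂e^{iθ₂}+r₃e^{iθ₃}=r₁+r₄e^{iθ₄} gives r₂ω₂e^{iθ₂}+r₃ω₃e^{iθ₃}=r₄ω₄e^{iθ₄}.
Eliminating the other unknown: ω₄ = r₂ω₂ sin(θ₂−θ₃) / [r₄ sin(θ₄−θ₃)].
Numerator sine = +0.55048; denominator sine = +0.84433.
Result = 0.065·7.33·(+0.55048) / (0.156·(+0.84433)) = +1.9912 rad/s; magnitude 1.9912 rad/s.

1.99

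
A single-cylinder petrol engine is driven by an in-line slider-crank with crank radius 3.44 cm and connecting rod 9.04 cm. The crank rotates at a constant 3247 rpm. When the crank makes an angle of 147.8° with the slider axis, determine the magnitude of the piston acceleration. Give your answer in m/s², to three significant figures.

ω = 2π·3247/60 = 340 rad/s
x(θ) = r cosθ + √(L² − r² sin²θ); with ω constant, a = ω²·d²x/dθ².
d²x/dθ² = −r cosθ − r²(cos2θ)/√u − r⁴ sin²2θ/(4u^{3/2}),  u = L² − r² sin²θ = 0.00783614 m².
Substituting r = 0.0344 m, L = 0.0904 m, θ = 147.8°: d²x/dθ² = +0.022922 m.
a = ω²·d²x/dθ² = (340)²·(+0.022922) = +2650.2 m/s²;  |a| = 2650.2 m/s².

2650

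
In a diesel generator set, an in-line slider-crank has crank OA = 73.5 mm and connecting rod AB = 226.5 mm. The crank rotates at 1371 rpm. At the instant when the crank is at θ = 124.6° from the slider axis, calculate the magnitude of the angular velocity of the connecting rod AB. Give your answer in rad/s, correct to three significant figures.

27.5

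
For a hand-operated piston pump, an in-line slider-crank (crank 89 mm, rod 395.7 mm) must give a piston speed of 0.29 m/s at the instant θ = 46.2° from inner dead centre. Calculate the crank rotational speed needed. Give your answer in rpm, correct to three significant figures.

37.2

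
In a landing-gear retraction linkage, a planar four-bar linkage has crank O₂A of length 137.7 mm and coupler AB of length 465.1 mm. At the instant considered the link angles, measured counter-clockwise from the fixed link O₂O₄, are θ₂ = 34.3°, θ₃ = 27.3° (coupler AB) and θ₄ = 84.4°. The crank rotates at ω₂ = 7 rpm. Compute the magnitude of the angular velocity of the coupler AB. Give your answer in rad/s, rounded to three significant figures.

0.198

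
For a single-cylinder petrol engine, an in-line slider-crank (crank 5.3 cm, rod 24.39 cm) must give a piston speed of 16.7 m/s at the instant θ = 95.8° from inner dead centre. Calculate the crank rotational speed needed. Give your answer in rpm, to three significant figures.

3090

For an in-line slider-crank, |v_piston| = rω|sinθ|·[1 + r cosθ/√(L² − r² sin²θ)].
With r = 0.053 m, L = 0.2439 m, θ = 95.8°: the bracketed kinematic factor |dx/dθ| = 0.051543 m.
ω = v/|dx/dθ| = 16.7/0.051543 = 324 rad/s.
N = 60ω/(2π) = 3094 rpm.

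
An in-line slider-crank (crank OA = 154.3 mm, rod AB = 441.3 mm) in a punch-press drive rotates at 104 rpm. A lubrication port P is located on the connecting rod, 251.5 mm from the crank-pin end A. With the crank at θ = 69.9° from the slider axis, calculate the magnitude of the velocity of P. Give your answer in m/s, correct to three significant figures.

1.71

ω = 10.89 rad/s.  Crank-pin speed |V_A| = rω = 1.6805 m/s, perpendicular to OA.
Rod angle: sinφ = −(r/L) sinθ ⇒ φ = -19.169°; ω_rod = −rω cosθ/√(L²−r²sin²θ) = -1.3855 rad/s.
V_P = V_A + ω_rod × AP, with AP = 0.2515 m along the rod.
Components: V_Px = −rω sinθ − a·ω_rod·sinφ = -1.6925 m/s;  V_Py = rω cosθ + a·ω_rod·cosφ = +0.24838 m/s.
|V_P| = √(V_Px² + V_Py²) = 1.7107 m/s.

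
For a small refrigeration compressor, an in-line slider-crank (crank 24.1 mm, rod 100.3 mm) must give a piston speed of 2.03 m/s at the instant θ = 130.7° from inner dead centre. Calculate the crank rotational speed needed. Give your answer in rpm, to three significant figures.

For an in-line slider-crank, |v_piston| = rω|sinθ|·[1 + r cosθ/√(L² − r² sin²θ)].
With r = 0.0241 m, L = 0.1003 m, θ = 130.7°: the bracketed kinematic factor |dx/dθ| = 0.01536 m.
ω = v/|dx/dθ| = 2.03/0.01536 = 132.17 rad/s.
N = 60ω/(2π) = 1262.1 rpm.

1260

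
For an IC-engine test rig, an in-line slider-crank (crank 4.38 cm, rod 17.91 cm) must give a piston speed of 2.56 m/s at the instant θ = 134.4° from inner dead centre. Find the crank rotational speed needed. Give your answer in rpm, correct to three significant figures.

For an in-line slider-crank, |v_piston| = rω|sinθ|·[1 + r cosθ/√(L² − r² sin²θ)].
With r = 0.0438 m, L = 0.1791 m, θ = 134.4°: the bracketed kinematic factor |dx/dθ| = 0.025856 m.
ω = v/|dx/dθ| = 2.56/0.025856 = 99.011 rad/s.
N = 60ω/(2π) = 945.49 rpm.

945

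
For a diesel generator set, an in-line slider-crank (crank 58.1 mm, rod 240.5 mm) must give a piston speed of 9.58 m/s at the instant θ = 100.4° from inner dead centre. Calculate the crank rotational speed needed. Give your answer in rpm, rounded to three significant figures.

1680

For an in-line slider-crank, |v_piston| = rω|sinθ|·[1 + r cosθ/√(L² − r² sin²θ)].
With r = 0.0581 m, L = 0.2405 m, θ = 100.4°: the bracketed kinematic factor |dx/dθ| = 0.05458 m.
ω = v/|dx/dθ| = 9.58/0.05458 = 175.52 rad/s.
N = 60ω/(2π) = 1676.1 rpm.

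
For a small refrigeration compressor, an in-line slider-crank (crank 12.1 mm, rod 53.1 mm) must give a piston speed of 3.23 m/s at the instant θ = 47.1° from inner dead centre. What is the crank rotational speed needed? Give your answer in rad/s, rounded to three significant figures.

315

For an in-line slider-crank, |v_piston| = rω|sinθ|·[1 + r cosθ/√(L² − r² sin²θ)].
With r = 0.0121 m, L = 0.0531 m, θ = 47.1°: the bracketed kinematic factor |dx/dθ| = 0.010258 m.
ω = v/|dx/dθ| = 3.23/0.010258 = 314.87 rad/s.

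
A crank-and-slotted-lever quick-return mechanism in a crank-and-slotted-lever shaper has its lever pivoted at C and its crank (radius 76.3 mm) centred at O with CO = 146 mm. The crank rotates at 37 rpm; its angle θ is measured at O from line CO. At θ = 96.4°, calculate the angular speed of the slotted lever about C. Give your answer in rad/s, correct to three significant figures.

ω = 3.875 rad/s (from 37 rpm).
Crank pin A relative to C: A = (d + r cosθ, r sinθ); lever angle φ = atan2(r sinθ, d + r cosθ).
Differentiating tanφ: φ̇ = rω(d cosθ + r)/(d² + r² + 2dr cosθ).
d² + r² + 2dr cosθ = |CA|² = 0.0246542 m²;  d cosθ + r = +0.060026 m.
|ω_lever| = |0.0763·3.875·+0.060026| / 0.0246542 = 0.71978 rad/s.

0.720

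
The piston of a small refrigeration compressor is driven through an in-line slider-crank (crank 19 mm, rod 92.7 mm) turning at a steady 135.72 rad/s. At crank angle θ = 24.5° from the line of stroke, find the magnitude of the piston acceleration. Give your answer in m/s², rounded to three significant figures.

366

ω = 135.7 rad/s
x(θ) = r cosθ + √(L² − r² sin²θ); with ω constant, a = ω²·d²x/dθ².
d²x/dθ² = −r cosθ − r²(cos2θ)/√u − r⁴ sin²2θ/(4u^{3/2}),  u = L² − r² sin²θ = 0.00853121 m².
Substituting r = 0.019 m, L = 0.0927 m, θ = 24.5°: d²x/dθ² = -0.019877 m.
a = ω²·d²x/dθ² = (135.7)²·(-0.019877) = -366.13 m/s²;  |a| = 366.13 m/s².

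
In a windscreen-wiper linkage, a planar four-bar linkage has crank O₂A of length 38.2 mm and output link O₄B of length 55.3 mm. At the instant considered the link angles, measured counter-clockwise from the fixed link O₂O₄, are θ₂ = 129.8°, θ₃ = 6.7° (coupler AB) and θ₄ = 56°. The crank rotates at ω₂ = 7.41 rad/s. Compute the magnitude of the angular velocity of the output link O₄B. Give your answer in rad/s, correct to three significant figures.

5.66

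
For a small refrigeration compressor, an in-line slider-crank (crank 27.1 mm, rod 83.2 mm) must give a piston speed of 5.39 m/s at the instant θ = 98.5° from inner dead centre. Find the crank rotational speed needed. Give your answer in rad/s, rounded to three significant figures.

212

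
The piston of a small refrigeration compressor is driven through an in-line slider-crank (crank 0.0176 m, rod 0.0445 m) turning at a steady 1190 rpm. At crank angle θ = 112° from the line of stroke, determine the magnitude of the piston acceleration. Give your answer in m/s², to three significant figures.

183

ω = 2π·1190/60 = 124.6 rad/s
x(θ) = r cosθ + √(L² − r² sin²θ); with ω constant, a = ω²·d²x/dθ².
d²x/dθ² = −r cosθ − r²(cos2θ)/√u − r⁴ sin²2θ/(4u^{3/2}),  u = L² − r² sin²θ = 0.00171396 m².
Substituting r = 0.0176 m, L = 0.0445 m, θ = 112°: d²x/dθ² = +0.011812 m.
a = ω²·d²x/dθ² = (124.6)²·(+0.011812) = +183.43 m/s²;  |a| = 183.43 m/s².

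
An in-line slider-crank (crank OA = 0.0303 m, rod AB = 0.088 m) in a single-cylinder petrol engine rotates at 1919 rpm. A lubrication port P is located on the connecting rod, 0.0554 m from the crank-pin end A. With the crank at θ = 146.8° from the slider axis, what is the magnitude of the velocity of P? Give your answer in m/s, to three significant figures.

3.31

ω = 201 rad/s.  Crank-pin speed |V_A| = rω = 6.089 m/s, perpendicular to OA.
Rod angle: sinφ = −(r/L) sinθ ⇒ φ = -10.867°; ω_rod = −rω cosθ/√(L²−r²sin²θ) = +58.956 rad/s.
V_P = V_A + ω_rod × AP, with AP = 0.0554 m along the rod.
Components: V_Px = −rω sinθ − a·ω_rod·sinφ = -2.7183 m/s;  V_Py = rω cosθ + a·ω_rod·cosφ = -1.8875 m/s.
|V_P| = √(V_Px² + V_Py²) = 3.3094 m/s.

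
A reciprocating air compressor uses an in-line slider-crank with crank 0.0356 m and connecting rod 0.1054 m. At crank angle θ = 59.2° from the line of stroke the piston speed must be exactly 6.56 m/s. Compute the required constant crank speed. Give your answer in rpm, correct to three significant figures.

For an in-line slider-crank, |v_piston| = rω|sinθ|·[1 + r cosθ/√(L² − r² sin²θ)].
With r = 0.0356 m, L = 0.1054 m, θ = 59.2°: the bracketed kinematic factor |dx/dθ| = 0.036105 m.
ω = v/|dx/dθ| = 6.56/0.036105 = 181.69 rad/s.
N = 60ω/(2π) = 1735 rpm.

1740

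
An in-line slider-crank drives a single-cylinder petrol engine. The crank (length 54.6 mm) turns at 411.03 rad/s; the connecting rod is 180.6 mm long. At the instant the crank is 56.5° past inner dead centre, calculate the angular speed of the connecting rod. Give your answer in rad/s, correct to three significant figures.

70.9

ω = 411 rad/s
The rod makes angle φ with the slider axis where L sinφ = r sinθ; differentiating, L cosφ·φ̇ = r ω cosθ.
L cosφ = √(L² − r² sin²θ) = 0.17477 m.
|ω_rod| = r ω |cosθ| / √(L² − r² sin²θ) = 0.0546·411·0.55194/0.17477 = 70.876 rad/s.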